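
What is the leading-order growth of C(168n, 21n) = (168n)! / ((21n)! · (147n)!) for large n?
C(168n, 21n) ~ (16777216/823543)^(21n) · sqrt(4/(7π·21n))

Write N = 21n. Apply Stirling to each factorial:
  (8N)! ~ sqrt(2π·8N) · (8N/e)^(8N),
  N! ~ sqrt(2π N) · (N/e)^N,
  (7N)! ~ sqrt(2π·7N) · (7N/e)^(7N).
The exponential factors combine to (8N)^(8N) / (N^N · (7N)^(7N)) = 8^(8N)/7^(7N) = (8^8/7^7)^N = (16777216/823543)^N.
The square-root prefactors combine to sqrt(2π·8N) / (sqrt(2π N)·sqrt(2π·7N)) = sqrt(8 / (2π·7·N)) = sqrt(4/(7π·21n)).
Substituting N = 21n: C(168n, 21n) ~ (16777216/823543)^(21n) · sqrt(4/(7π·21n)).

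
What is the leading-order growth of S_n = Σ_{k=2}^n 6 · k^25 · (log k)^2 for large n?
S_n ~ 3 · n^26 · (log n)^2 / 13

By integral comparison, S_n = ∫_1^n 6 · x^25 · (log x)^2 dx + O(n^25 · (log n)^2). For the integral, the leading term of ∫_1^n x^25 (log x)^2 dx is n^26/26 · (log n)^2 (by repeated integration by parts; each step lowers the log-exponent and produces a relatively O(1/log n) correction). Hence S_n ~ 3 · n^26 · (log n)^2 / 13.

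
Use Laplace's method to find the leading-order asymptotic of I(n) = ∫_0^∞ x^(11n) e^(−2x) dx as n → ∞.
I(n) ~ (sqrt(2π·11n) / 2) · (11n/(2e))^(11n)

Write the integrand as exp(11n ln x − 2x) and set f(x) = 11n ln x − 2x. Then f'(x) = 11n/x − 2 = 0 at x* = 11n/2, and f''(x*) = −11n/x*^2 = −2^2/(11n). Laplace's method (interior maximum) gives
  I(n) ~ e^(f(x*)) · sqrt(2π / |f''(x*)|)
        = exp(11n ln(11n/2) − 11n) · sqrt(2π · 11n / 2^2)
        = (11n/2)^(11n) e^(−11n) · sqrt(2π·11n) / 2
        = (sqrt(2π·11n) / 2) · (11n/(2e))^(11n).
This matches Γ(11n+1)/2^(11n+1) with Stirling applied to Γ.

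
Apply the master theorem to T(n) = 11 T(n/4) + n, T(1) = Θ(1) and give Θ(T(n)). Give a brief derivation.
T(n) = Θ(n^(log_4 11))

Master theorem: compare f(n) = n to n^(log_4 11) where log_4 11 ≈ 1.730. Since 1 < log_4 11, we have f(n) = O(n^(log_4 11 − ε)) for some ε > 0 — Case 1. Hence T(n) = Θ(n^(log_4 11)).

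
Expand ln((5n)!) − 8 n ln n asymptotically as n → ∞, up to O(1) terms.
ln((5n)!) − 8 n ln n = −3 n ln n + 5(ln 5 − 1) n + (1/2) ln(2π·5n) + O(1/n)

Stirling: ln((5n)!) = 5n ln(5n) − 5n + (1/2) ln(2π·5n) + O(1/n).
Expand 5n ln(5n) = 5n (ln n + ln 5) = 5n ln n + 5n ln 5.
Subtract 8n ln n: leading term is (5 − 8) n ln n = −3 n ln n. The next term is 5n ln 5 − 5n = 5(ln 5 − 1) n. Then the (1/2) ln(2π·5n) correction.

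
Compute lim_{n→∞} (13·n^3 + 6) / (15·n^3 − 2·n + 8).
lim = 13/15

For large n the leading n^3 terms dominate both numerator and denominator. Dividing top and bottom by n^3, every other term tends to 0, leaving 13/15.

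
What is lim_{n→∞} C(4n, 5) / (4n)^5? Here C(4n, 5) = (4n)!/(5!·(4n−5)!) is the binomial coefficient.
lim = 1/5! = 1/120

With N = 4n → ∞: C(N, 5) / N^5 = [N(N−1)…(N−4)] / (5! · N^5) = (1/5!) · 1 · (1 − 1/(4n)) · (1 − 2/(4n)) · (1 − 3/(4n)) · (1 − 4/(4n)). Each factor → 1 as N → ∞, so the limit is 1/5! = 1/120.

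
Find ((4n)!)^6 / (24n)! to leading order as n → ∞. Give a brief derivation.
((4n)!)^6/(24n)! ~ ((2π·4n)^(5/2) / sqrt(6)) · 6^(−6·4n)  →  0

Write N = 4n. Stirling: N! ~ sqrt(2π N)(N/e)^N and (6N)! ~ sqrt(2π·6N)·(6N/e)^(6N).
  (N!)^6/(6N)! ~ (2π N)^(6/2) (N/e)^(6N) / [sqrt(2π·6N) (6N/e)^(6N)]
     = (2π N)^(6/2) / sqrt(2π·6N) · (N/(6N))^(6N)
     = (2π N)^((6−1)/2) / sqrt(6) · 6^(−6N).
Since 6^6 > 1, the factor 6^(−6N) decays exponentially, so the ratio → 0. Substituting N = 4n gives the stated form.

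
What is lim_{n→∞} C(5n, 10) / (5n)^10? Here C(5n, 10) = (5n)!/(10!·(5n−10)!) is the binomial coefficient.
lim = 1/10! = 1/3628800

With N = 5n → ∞: C(N, 10) / N^10 = [N(N−1)…(N−9)] / (10! · N^10) = (1/10!) · 1 · (1 − 1/(5n)) · … · (1 − 9/(5n)). Each factor → 1 as N → ∞, so the limit is 1/10! = 1/3628800.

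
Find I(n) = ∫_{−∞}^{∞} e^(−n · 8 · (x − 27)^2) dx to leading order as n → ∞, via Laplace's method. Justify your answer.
I(n) = sqrt(π/(8n))

Here φ(x) = 8 · (x − 27)^2 has its unique minimum at x* = 27 with φ(x*) = 0 and φ''(x*) = 16. Laplace's method gives
  I(n) ~ e^(−n φ(x*)) · sqrt(2π / (n · φ''(x*))) = sqrt(2π / (16n)) = sqrt(π/(8n)).
This is exact: substituting u = (x − 27)·sqrt(8n) gives I(n) = (1/sqrt(8n)) ∫_{−∞}^{∞} e^(−u^2) du = sqrt(π/(8n)).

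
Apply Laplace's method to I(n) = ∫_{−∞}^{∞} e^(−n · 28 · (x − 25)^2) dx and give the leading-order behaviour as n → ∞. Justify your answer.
I(n) = sqrt(π/(28n))

Here φ(x) = 28 · (x − 25)^2 has its unique minimum at x* = 25 with φ(x*) = 0 and φ''(x*) = 56. Laplace's method gives
  I(n) ~ e^(−n φ(x*)) · sqrt(2π / (n · φ''(x*))) = sqrt(2π / (56n)) = sqrt(π/(28n)).
This is exact: substituting u = (x − 25)·sqrt(28n) gives I(n) = (1/sqrt(28n)) ∫_{−∞}^{∞} e^(−u^2) du = sqrt(π/(28n)).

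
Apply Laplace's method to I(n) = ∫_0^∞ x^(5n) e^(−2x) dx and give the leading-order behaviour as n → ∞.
I(n) ~ (sqrt(2π·5n) / 2) · (5n/(2e))^(5n)

Write the integrand as exp(5n ln x − 2x) and set f(x) = 5n ln x − 2x. Then f'(x) = 5n/x − 2 = 0 at x* = 5n/2, and f''(x*) = −5n/x*^2 = −2^2/(5n). Laplace's method (interior maximum) gives
  I(n) ~ e^(f(x*)) · sqrt(2π / |f''(x*)|)
        = exp(5n ln(5n/2) − 5n) · sqrt(2π · 5n / 2^2)
        = (5n/2)^(5n) e^(−5n) · sqrt(2π·5n) / 2
        = (sqrt(2π·5n) / 2) · (5n/(2e))^(5n).
This matches Γ(5n+1)/2^(5n+1) with Stirling applied to Γ.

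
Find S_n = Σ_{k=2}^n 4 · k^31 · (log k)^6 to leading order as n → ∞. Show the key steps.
S_n ~ n^32 · (log n)^6 / 8

By integral comparison, S_n = ∫_1^n 4 · x^31 · (log x)^6 dx + O(n^31 · (log n)^6). For the integral, the leading term of ∫_1^n x^31 (log x)^6 dx is n^32/32 · (log n)^6 (by repeated integration by parts; each step lowers the log-exponent and produces a relatively O(1/log n) correction). Hence S_n ~ n^32 · (log n)^6 / 8.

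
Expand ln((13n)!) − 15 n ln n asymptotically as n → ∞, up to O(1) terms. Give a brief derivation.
ln((13n)!) − 15 n ln n = −2 n ln n + 13(ln 13 − 1) n + (1/2) ln(2π·13n) + O(1/n)

Stirling: ln((13n)!) = 13n ln(13n) − 13n + (1/2) ln(2π·13n) + O(1/n).
Expand 13n ln(13n) = 13n (ln n + ln 13) = 13n ln n + 13n ln 13.
Subtract 15n ln n: leading term is (13 − 15) n ln n = −2 n ln n. The next term is 13n ln 13 − 13n = 13(ln 13 − 1) n. Then the (1/2) ln(2π·13n) correction.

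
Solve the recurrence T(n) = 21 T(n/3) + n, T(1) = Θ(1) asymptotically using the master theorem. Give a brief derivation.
T(n) = Θ(n^(log_3 21))

Master theorem: compare f(n) = n to n^(log_3 21) where log_3 21 ≈ 2.771. Since 1 < log_3 21, we have f(n) = O(n^(log_3 21 − ε)) for some ε > 0 — Case 1. Hence T(n) = Θ(n^(log_3 21)).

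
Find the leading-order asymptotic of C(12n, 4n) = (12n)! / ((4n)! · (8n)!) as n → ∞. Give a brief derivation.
C(12n, 4n) ~ (27/4)^(4n) · sqrt(3/(4π·4n))

Write N = 4n. Apply Stirling to each factorial:
  (3N)! ~ sqrt(2π·3N) · (3N/e)^(3N),
  N! ~ sqrt(2π N) · (N/e)^N,
  (2N)! ~ sqrt(2π·2N) · (2N/e)^(2N).
The exponential factors combine to (3N)^(3N) / (N^N · (2N)^(2N)) = 3^(3N)/2^(2N) = (3^3/2^2)^N = (27/4)^N.
The square-root prefactors combine to sqrt(2π·3N) / (sqrt(2π N)·sqrt(2π·2N)) = sqrt(3 / (2π·2·N)) = sqrt(3/(4π·4n)).
Substituting N = 4n: C(12n, 4n) ~ (27/4)^(4n) · sqrt(3/(4π·4n)).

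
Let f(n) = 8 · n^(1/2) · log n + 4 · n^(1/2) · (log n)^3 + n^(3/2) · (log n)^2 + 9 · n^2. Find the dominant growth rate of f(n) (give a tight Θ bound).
f(n) ∈ Θ(n^2)

Compare the terms by growth order. For large n, n^a · (log n)^b dominates n^a' · (log n)^b' iff a > a', or (a = a' and b > b'). Ranking the 4 terms shows the dominant one is 9 · n^2. Hence f(n) ∈ Θ(n^2).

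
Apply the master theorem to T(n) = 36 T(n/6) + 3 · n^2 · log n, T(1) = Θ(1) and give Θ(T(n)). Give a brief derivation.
T(n) = Θ(n^2 · (log n)^2)

Here log_6 36 = 2 and f(n) = 3 · n^2 · log n = Θ(n^(log_6 36) · (log n)^1). This is the extended Case 2 of the master theorem (f matches the critical exponent up to log factors), giving T(n) = Θ(n^(log_6 36) · (log n)^(1+1)) = Θ(n^2 · (log n)^2).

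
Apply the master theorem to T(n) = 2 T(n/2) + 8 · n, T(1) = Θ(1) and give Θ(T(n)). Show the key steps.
T(n) = Θ(n log n)

log_2 2 = 1, and f(n) = 8 · n = Θ(n^(log_2 2)). This is Case 2 of the master theorem: T(n) = Θ(f(n) · log n) = Θ(n log n).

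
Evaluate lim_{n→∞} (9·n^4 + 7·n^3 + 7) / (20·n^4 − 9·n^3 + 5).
lim = 9/20

For large n the leading n^4 terms dominate both numerator and denominator. Dividing top and bottom by n^4, every other term tends to 0, leaving 9/20.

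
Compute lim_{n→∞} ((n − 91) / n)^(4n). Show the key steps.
lim = e^(−364)

Rewrite as (1 − 91/n)^(4n). By the standard limit (1 + x/n)^n → e^x, we have (1 − 91/n)^n → e^(−91), and raising to the 4th power gives e^(−364).
More precisely, ln[(1 − 91/n)^(4n)] = 4n · ln(1 − 91/n) = 4n · (-91/n + O(1/n^2)) = -364 + O(1/n) → -364.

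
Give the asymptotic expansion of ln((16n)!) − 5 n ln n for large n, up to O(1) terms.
ln((16n)!) − 5 n ln n = 11 n ln n + 16(ln 16 − 1) n + (1/2) ln(2π·16n) + O(1/n)

Stirling: ln((16n)!) = 16n ln(16n) − 16n + (1/2) ln(2π·16n) + O(1/n).
Expand 16n ln(16n) = 16n (ln n + ln 16) = 16n ln n + 16n ln 16.
Subtract 5n ln n: leading term is (16 − 5) n ln n = 11 n ln n. The next term is 16n ln 16 − 16n = 16(ln 16 − 1) n. Then the (1/2) ln(2π·16n) correction.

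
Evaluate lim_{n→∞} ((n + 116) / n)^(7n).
lim = e^812

Rewrite as (1 + 116/n)^(7n). By the standard limit (1 + x/n)^n → e^x, we have (1 + 116/n)^n → e^116, and raising to the 7th power gives e^812.
More precisely, ln[(1 + 116/n)^(7n)] = 7n · ln(1 + 116/n) = 7n · (116/n + O(1/n^2)) = 812 + O(1/n) → 812.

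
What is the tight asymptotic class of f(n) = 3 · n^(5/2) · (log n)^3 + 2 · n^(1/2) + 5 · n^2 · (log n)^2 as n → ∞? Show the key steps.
f(n) ∈ Θ(n^(5/2) · (log n)^3)

Compare the terms by growth order. For large n, n^a · (log n)^b dominates n^a' · (log n)^b' iff a > a', or (a = a' and b > b'). Ranking the 3 terms shows the dominant one is 3 · n^(5/2) · (log n)^3. Hence f(n) ∈ Θ(n^(5/2) · (log n)^3).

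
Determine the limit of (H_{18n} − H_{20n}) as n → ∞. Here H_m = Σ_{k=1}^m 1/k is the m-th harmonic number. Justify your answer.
lim = ln(18/20) = ln(9/10)

Euler-Maclaurin gives H_m = ln m + γ + 1/(2m) + O(1/m^2). The γ and O(1/m) terms cancel in the difference:
  H_{18n} − H_{20n} = ln(18n) − ln(20n) + O(1/n) = ln(18/20) + O(1/n).
Hence the limit is ln(18/20) = ln(9/10).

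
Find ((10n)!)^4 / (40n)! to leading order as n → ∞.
((10n)!)^4/(40n)! ~ ((2π·10n)^(3/2) / 2) · 4^(−4·10n)  →  0

Write N = 10n. Stirling: N! ~ sqrt(2π N)(N/e)^N and (4N)! ~ sqrt(2π·4N)·(4N/e)^(4N).
  (N!)^4/(4N)! ~ (2π N)^(4/2) (N/e)^(4N) / [sqrt(2π·4N) (4N/e)^(4N)]
     = (2π N)^(4/2) / sqrt(2π·4N) · (N/(4N))^(4N)
     = (2π N)^((4−1)/2) / 2 · 4^(−4N).
Since 4^4 > 1, the factor 4^(−4N) decays exponentially, so the ratio → 0. Substituting N = 10n gives the stated form.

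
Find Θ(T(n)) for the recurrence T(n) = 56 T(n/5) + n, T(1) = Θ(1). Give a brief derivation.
T(n) = Θ(n^(log_5 56))

Master theorem: compare f(n) = n to n^(log_5 56) where log_5 56 ≈ 2.501. Since 1 < log_5 56, we have f(n) = O(n^(log_5 56 − ε)) for some ε > 0 — Case 1. Hence T(n) = Θ(n^(log_5 56)).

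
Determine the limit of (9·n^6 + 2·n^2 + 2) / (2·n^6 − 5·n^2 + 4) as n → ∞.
lim = 9/2

For large n the leading n^6 terms dominate both numerator and denominator. Dividing top and bottom by n^6, every other term tends to 0, leaving 9/2.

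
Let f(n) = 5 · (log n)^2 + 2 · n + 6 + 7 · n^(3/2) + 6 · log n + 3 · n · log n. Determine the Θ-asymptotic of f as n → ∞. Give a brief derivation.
f(n) ∈ Θ(n^(3/2))

Compare the terms by growth order. For large n, n^a · (log n)^b dominates n^a' · (log n)^b' iff a > a', or (a = a' and b > b'). Ranking the 6 terms shows the dominant one is 7 · n^(3/2). Hence f(n) ∈ Θ(n^(3/2)).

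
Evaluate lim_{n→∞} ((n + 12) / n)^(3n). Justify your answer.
lim = e^36

Rewrite as (1 + 12/n)^(3n). By the standard limit (1 + x/n)^n → e^x, we have (1 + 12/n)^n → e^12, and raising to the 3rd power gives e^36.
More precisely, ln[(1 + 12/n)^(3n)] = 3n · ln(1 + 12/n) = 3n · (12/n + O(1/n^2)) = 36 + O(1/n) → 36.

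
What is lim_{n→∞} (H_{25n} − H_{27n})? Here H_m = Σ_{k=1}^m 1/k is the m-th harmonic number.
lim = ln(25/27)

Euler-Maclaurin gives H_m = ln m + γ + 1/(2m) + O(1/m^2). The γ and O(1/m) terms cancel in the difference:
  H_{25n} − H_{27n} = ln(25n) − ln(27n) + O(1/n) = ln(25/27) + O(1/n).
Hence the limit is ln(25/27).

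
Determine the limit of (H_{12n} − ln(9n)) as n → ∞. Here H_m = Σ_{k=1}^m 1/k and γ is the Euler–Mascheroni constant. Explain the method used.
lim = ln(4/3) + γ

By Euler-Maclaurin, H_m = ln m + γ + O(1/m). So
  H_{12n} − ln(9n) = ln(12n) + γ − ln(9n) + O(1/n)
                       = ln(12/9) + γ + O(1/n).
Hence the limit is ln(12/9) + γ (= ln(4/3)).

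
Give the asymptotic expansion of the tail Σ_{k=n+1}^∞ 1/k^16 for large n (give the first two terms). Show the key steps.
Σ_{k>n} 1/k^16 = 1/(15 · n^15) − 1/(2 · n^16) + O(1/n^17)

Compare to the integral: ∫_{n}^∞ x^(−16) dx = [−x^(−15)/15]_{n}^∞ = 1/((16−1)·n^15). The Euler-Maclaurin correction adds −f(n)/2 = −1/(2·n^16). Euler-Maclaurin then gives
  Σ_{k>n} 1/k^16 = ∫_{n}^∞ dx/x^16 − 1/(2·n^16) + O(1/n^17).
(Equivalently this is ζ(16) − Σ_{k≤n} 1/k^16.)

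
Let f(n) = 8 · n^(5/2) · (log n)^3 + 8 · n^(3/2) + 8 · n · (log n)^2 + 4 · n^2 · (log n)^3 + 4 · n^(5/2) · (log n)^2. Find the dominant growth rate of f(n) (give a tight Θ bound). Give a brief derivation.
f(n) ∈ Θ(n^(5/2) · (log n)^3)

Compare the terms by growth order. For large n, n^a · (log n)^b dominates n^a' · (log n)^b' iff a > a', or (a = a' and b > b'). Ranking the 5 terms shows the dominant one is 8 · n^(5/2) · (log n)^3. Hence f(n) ∈ Θ(n^(5/2) · (log n)^3).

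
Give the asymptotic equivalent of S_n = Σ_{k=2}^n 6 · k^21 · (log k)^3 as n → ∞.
S_n ~ 3 · n^22 · (log n)^3 / 11

By integral comparison, S_n = ∫_1^n 6 · x^21 · (log x)^3 dx + O(n^21 · (log n)^3). For the integral, the leading term of ∫_1^n x^21 (log x)^3 dx is n^22/22 · (log n)^3 (by repeated integration by parts; each step lowers the log-exponent and produces a relatively O(1/log n) correction). Hence S_n ~ 3 · n^22 · (log n)^3 / 11.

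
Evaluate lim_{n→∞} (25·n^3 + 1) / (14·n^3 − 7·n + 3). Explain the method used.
lim = 25/14

For large n the leading n^3 terms dominate both numerator and denominator. Dividing top and bottom by n^3, every other term tends to 0, leaving 25/14.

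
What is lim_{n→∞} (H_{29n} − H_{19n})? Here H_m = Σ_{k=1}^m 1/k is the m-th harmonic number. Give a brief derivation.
lim = ln(29/19)

Euler-Maclaurin gives H_m = ln m + γ + 1/(2m) + O(1/m^2). The γ and O(1/m) terms cancel in the difference:
  H_{29n} − H_{19n} = ln(29n) − ln(19n) + O(1/n) = ln(29/19) + O(1/n).
Hence the limit is ln(29/19).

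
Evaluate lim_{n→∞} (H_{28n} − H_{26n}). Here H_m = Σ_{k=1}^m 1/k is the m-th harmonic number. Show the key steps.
lim = ln(28/26) = ln(14/13)

Euler-Maclaurin gives H_m = ln m + γ + 1/(2m) + O(1/m^2). The γ and O(1/m) terms cancel in the difference:
  H_{28n} − H_{26n} = ln(28n) − ln(26n) + O(1/n) = ln(28/26) + O(1/n).
Hence the limit is ln(28/26) = ln(14/13).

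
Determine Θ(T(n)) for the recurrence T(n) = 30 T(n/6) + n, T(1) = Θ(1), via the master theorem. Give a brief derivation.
T(n) = Θ(n^(log_6 30))

Master theorem: compare f(n) = n to n^(log_6 30) where log_6 30 ≈ 1.898. Since 1 < log_6 30, we have f(n) = O(n^(log_6 30 − ε)) for some ε > 0 — Case 1. Hence T(n) = Θ(n^(log_6 30)).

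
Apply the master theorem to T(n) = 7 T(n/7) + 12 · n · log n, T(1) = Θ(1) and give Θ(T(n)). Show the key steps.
T(n) = Θ(n · (log n)^2)

Here log_7 7 = 1 and f(n) = 12 · n · log n = Θ(n^(log_7 7) · (log n)^1). This is the extended Case 2 of the master theorem (f matches the critical exponent up to log factors), giving T(n) = Θ(n^(log_7 7) · (log n)^(1+1)) = Θ(n · (log n)^2).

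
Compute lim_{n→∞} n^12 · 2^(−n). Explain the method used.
lim = 0

Exponentials with base > 1 dominate every fixed polynomial: for any fixed c, n^c / 2^n → 0 as n → ∞ (e.g. by the ratio test, or by writing 2^n = e^(n ln 2) and noting e^(n ln 2) / n^c → ∞). Hence n^12 · 2^(−n) = n^12 / 2^n → 0.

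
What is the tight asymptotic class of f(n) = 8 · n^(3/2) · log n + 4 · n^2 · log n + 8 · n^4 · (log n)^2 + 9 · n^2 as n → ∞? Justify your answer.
f(n) ∈ Θ(n^4 · (log n)^2)

Compare the terms by growth order. For large n, n^a · (log n)^b dominates n^a' · (log n)^b' iff a > a', or (a = a' and b > b'). Ranking the 4 terms shows the dominant one is 8 · n^4 · (log n)^2. Hence f(n) ∈ Θ(n^4 · (log n)^2).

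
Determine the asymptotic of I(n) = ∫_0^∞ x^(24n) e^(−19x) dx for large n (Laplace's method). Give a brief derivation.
I(n) ~ (sqrt(2π·24n) / 19) · (24n/(19e))^(24n)

Write the integrand as exp(24n ln x − 19x) and set f(x) = 24n ln x − 19x. Then f'(x) = 24n/x − 19 = 0 at x* = 24n/19, and f''(x*) = −24n/x*^2 = −19^2/(24n). Laplace's method (interior maximum) gives
  I(n) ~ e^(f(x*)) · sqrt(2π / |f''(x*)|)
        = exp(24n ln(24n/19) − 24n) · sqrt(2π · 24n / 19^2)
        = (24n/19)^(24n) e^(−24n) · sqrt(2π·24n) / 19
        = (sqrt(2π·24n) / 19) · (24n/(19e))^(24n).
This matches Γ(24n+1)/19^(24n+1) with Stirling applied to Γ.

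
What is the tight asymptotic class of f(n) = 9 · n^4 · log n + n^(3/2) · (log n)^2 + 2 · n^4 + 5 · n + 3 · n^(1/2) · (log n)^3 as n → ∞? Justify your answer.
f(n) ∈ Θ(n^4 · log n)

Compare the terms by growth order. For large n, n^a · (log n)^b dominates n^a' · (log n)^b' iff a > a', or (a = a' and b > b'). Ranking the 5 terms shows the dominant one is 9 · n^4 · log n. Hence f(n) ∈ Θ(n^4 · log n).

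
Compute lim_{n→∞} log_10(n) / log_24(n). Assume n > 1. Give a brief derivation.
lim = ln(24) / ln(10) = log_10(24)

Change of base: log_10(n) = ln n / ln 10 and log_24(n) = ln n / ln 24. The ratio is (ln n / ln 10) · (ln 24 / ln n) = ln 24 / ln 10, a constant independent of n. So the limit is ln 24 / ln 10 = log_10(24).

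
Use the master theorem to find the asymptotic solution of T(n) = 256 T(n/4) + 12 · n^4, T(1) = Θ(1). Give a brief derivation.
T(n) = Θ(n^4 log n)

log_4 256 = 4, and f(n) = 12 · n^4 = Θ(n^(log_4 256)). This is Case 2 of the master theorem: T(n) = Θ(f(n) · log n) = Θ(n^4 log n).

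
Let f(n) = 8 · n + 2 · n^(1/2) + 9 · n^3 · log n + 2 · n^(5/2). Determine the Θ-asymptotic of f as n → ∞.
f(n) ∈ Θ(n^3 · log n)

Compare the terms by growth order. For large n, n^a · (log n)^b dominates n^a' · (log n)^b' iff a > a', or (a = a' and b > b'). Ranking the 4 terms shows the dominant one is 9 · n^3 · log n. Hence f(n) ∈ Θ(n^3 · log n).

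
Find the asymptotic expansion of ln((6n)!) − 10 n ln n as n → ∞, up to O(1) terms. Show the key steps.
ln((6n)!) − 10 n ln n = −4 n ln n + 6(ln 6 − 1) n + (1/2) ln(2π·6n) + O(1/n)

Stirling: ln((6n)!) = 6n ln(6n) − 6n + (1/2) ln(2π·6n) + O(1/n).
Expand 6n ln(6n) = 6n (ln n + ln 6) = 6n ln n + 6n ln 6.
Subtract 10n ln n: leading term is (6 − 10) n ln n = −4 n ln n. The next term is 6n ln 6 − 6n = 6(ln 6 − 1) n. Then the (1/2) ln(2π·6n) correction.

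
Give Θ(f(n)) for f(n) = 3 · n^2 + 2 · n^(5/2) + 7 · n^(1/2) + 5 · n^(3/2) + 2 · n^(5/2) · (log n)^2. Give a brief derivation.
f(n) ∈ Θ(n^(5/2) · (log n)^2)

Compare the terms by growth order. For large n, n^a · (log n)^b dominates n^a' · (log n)^b' iff a > a', or (a = a' and b > b'). Ranking the 5 terms shows the dominant one is 2 · n^(5/2) · (log n)^2. Hence f(n) ∈ Θ(n^(5/2) · (log n)^2).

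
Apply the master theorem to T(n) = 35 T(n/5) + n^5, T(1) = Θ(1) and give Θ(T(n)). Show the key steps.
T(n) = Θ(n^5)

log_5 35 ≈ 2.209. f(n) = n^5 dominates n^(log_5 35) since 5 > 2.209, and the regularity condition a·f(n/b) = 35·(n/5)^5 = (35/3125)·n^5 ≤ c·f(n) holds with c = 35/3125 ≈ 0.0112 < 1. So this is Case 3: T(n) = Θ(f(n)) = Θ(n^5).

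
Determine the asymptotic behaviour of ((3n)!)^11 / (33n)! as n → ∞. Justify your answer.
((3n)!)^11/(33n)! ~ ((2π·3n)^(10/2) / sqrt(11)) · 11^(−11·3n)  →  0

Write N = 3n. Stirling: N! ~ sqrt(2π N)(N/e)^N and (11N)! ~ sqrt(2π·11N)·(11N/e)^(11N).
  (N!)^11/(11N)! ~ (2π N)^(11/2) (N/e)^(11N) / [sqrt(2π·11N) (11N/e)^(11N)]
     = (2π N)^(11/2) / sqrt(2π·11N) · (N/(11N))^(11N)
     = (2π N)^((11−1)/2) / sqrt(11) · 11^(−11N).
Since 11^11 > 1, the factor 11^(−11N) decays exponentially, so the ratio → 0. Substituting N = 3n gives the stated form.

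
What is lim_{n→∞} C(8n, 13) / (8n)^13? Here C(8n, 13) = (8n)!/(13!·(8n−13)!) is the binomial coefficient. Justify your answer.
lim = 1/13! = 1/6227020800

With N = 8n → ∞: C(N, 13) / N^13 = [N(N−1)…(N−12)] / (13! · N^13) = (1/13!) · 1 · (1 − 1/(8n)) · … · (1 − 12/(8n)). Each factor → 1 as N → ∞, so the limit is 1/13! = 1/6227020800.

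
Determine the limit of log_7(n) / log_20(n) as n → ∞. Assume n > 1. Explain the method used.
lim = ln(20) / ln(7) = log_7(20)

Change of base: log_7(n) = ln n / ln 7 and log_20(n) = ln n / ln 20. The ratio is (ln n / ln 7) · (ln 20 / ln n) = ln 20 / ln 7, a constant independent of n. So the limit is ln 20 / ln 7 = log_7(20).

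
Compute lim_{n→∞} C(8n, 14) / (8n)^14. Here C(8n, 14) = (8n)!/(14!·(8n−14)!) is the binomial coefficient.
lim = 1/14! = 1/87178291200

With N = 8n → ∞: C(N, 14) / N^14 = [N(N−1)…(N−13)] / (14! · N^14) = (1/14!) · 1 · (1 − 1/(8n)) · … · (1 − 13/(8n)). Each factor → 1 as N → ∞, so the limit is 1/14! = 1/87178291200.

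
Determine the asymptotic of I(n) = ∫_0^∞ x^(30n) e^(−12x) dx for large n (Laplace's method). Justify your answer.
I(n) ~ (sqrt(2π·30n) / 12) · (30n/(12e))^(30n)

Write the integrand as exp(30n ln x − 12x) and set f(x) = 30n ln x − 12x. Then f'(x) = 30n/x − 12 = 0 at x* = 30n/12, and f''(x*) = −30n/x*^2 = −12^2/(30n). Laplace's method (interior maximum) gives
  I(n) ~ e^(f(x*)) · sqrt(2π / |f''(x*)|)
        = exp(30n ln(30n/12) − 30n) · sqrt(2π · 30n / 12^2)
        = (30n/12)^(30n) e^(−30n) · sqrt(2π·30n) / 12
        = (sqrt(2π·30n) / 12) · (30n/(12e))^(30n).
This matches Γ(30n+1)/12^(30n+1) with Stirling applied to Γ.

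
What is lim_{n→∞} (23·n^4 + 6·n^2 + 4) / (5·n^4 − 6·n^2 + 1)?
lim = 23/5

For large n the leading n^4 terms dominate both numerator and denominator. Dividing top and bottom by n^4, every other term tends to 0, leaving 23/5.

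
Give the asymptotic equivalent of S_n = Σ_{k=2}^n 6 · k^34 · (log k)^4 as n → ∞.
S_n ~ 6 · n^35 · (log n)^4 / 35

By integral comparison, S_n = ∫_1^n 6 · x^34 · (log x)^4 dx + O(n^34 · (log n)^4). For the integral, the leading term of ∫_1^n x^34 (log x)^4 dx is n^35/35 · (log n)^4 (by repeated integration by parts; each step lowers the log-exponent and produces a relatively O(1/log n) correction). Hence S_n ~ 6 · n^35 · (log n)^4 / 35.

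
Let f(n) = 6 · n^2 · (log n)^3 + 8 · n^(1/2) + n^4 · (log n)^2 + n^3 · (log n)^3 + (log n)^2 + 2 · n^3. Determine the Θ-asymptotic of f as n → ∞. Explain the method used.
f(n) ∈ Θ(n^4 · (log n)^2)

Compare the terms by growth order. For large n, n^a · (log n)^b dominates n^a' · (log n)^b' iff a > a', or (a = a' and b > b'). Ranking the 6 terms shows the dominant one is n^4 · (log n)^2. Hence f(n) ∈ Θ(n^4 · (log n)^2).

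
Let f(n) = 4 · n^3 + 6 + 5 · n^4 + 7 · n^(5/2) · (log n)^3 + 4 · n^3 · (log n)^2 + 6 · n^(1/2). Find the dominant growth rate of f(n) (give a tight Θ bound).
f(n) ∈ Θ(n^4)

Compare the terms by growth order. For large n, n^a · (log n)^b dominates n^a' · (log n)^b' iff a > a', or (a = a' and b > b'). Ranking the 6 terms shows the dominant one is 5 · n^4. Hence f(n) ∈ Θ(n^4).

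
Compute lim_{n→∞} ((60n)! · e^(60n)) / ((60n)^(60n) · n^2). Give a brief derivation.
lim = 0

Stirling: (60n)! ~ sqrt(2π·60n) · (60n/e)^(60n). Hence
  (60n)! · e^(60n) / (60n)^(60n) ~ sqrt(2π·60n).
Dividing by n^2: sqrt(2π·60n) / n^2 = sqrt(2π·60) · n^((1−4)/2), so the expression behaves like sqrt(2π·60) · n^((1−4)/2) → 0.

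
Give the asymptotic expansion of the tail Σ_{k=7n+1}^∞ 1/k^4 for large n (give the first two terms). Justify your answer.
Σ_{k>7n} 1/k^4 = 1/(3 · (7n)^3) − 1/(2 · (7n)^4) + O(1/(7n)^5)

Compare to the integral: ∫_{7n}^∞ x^(−4) dx = [−x^(−3)/3]_{7n}^∞ = 1/((4−1)·(7n)^3). The Euler-Maclaurin correction adds −f(7n)/2 = −1/(2·(7n)^4). Euler-Maclaurin then gives
  Σ_{k>7n} 1/k^4 = ∫_{7n}^∞ dx/x^4 − 1/(2·(7n)^4) + O(1/(7n)^5).
(Equivalently this is ζ(4) − Σ_{k≤7n} 1/k^4.)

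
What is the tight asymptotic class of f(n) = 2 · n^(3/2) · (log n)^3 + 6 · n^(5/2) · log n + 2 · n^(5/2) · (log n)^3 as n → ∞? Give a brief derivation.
f(n) ∈ Θ(n^(5/2) · (log n)^3)

Compare the terms by growth order. For large n, n^a · (log n)^b dominates n^a' · (log n)^b' iff a > a', or (a = a' and b > b'). Ranking the 3 terms shows the dominant one is 2 · n^(5/2) · (log n)^3. Hence f(n) ∈ Θ(n^(5/2) · (log n)^3).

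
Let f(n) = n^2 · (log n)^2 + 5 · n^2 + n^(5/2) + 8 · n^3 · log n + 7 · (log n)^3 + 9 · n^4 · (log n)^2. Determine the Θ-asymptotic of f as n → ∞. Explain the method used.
f(n) ∈ Θ(n^4 · (log n)^2)

Compare the terms by growth order. For large n, n^a · (log n)^b dominates n^a' · (log n)^b' iff a > a', or (a = a' and b > b'). Ranking the 6 terms shows the dominant one is 9 · n^4 · (log n)^2. Hence f(n) ∈ Θ(n^4 · (log n)^2).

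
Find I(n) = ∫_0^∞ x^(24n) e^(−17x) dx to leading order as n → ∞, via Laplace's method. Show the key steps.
I(n) ~ (sqrt(2π·24n) / 17) · (24n/(17e))^(24n)

Write the integrand as exp(24n ln x − 17x) and set f(x) = 24n ln x − 17x. Then f'(x) = 24n/x − 17 = 0 at x* = 24n/17, and f''(x*) = −24n/x*^2 = −17^2/(24n). Laplace's method (interior maximum) gives
  I(n) ~ e^(f(x*)) · sqrt(2π / |f''(x*)|)
        = exp(24n ln(24n/17) − 24n) · sqrt(2π · 24n / 17^2)
        = (24n/17)^(24n) e^(−24n) · sqrt(2π·24n) / 17
        = (sqrt(2π·24n) / 17) · (24n/(17e))^(24n).
This matches Γ(24n+1)/17^(24n+1) with Stirling applied to Γ.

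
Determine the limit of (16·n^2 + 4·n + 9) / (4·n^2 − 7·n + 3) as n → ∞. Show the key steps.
lim = 16/4 = 4

For large n the leading n^2 terms dominate both numerator and denominator. Dividing top and bottom by n^2, every other term tends to 0, leaving 16/4 = 4.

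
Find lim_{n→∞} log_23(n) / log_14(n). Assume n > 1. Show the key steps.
lim = ln(14) / ln(23) = log_23(14)

Change of base: log_23(n) = ln n / ln 23 and log_14(n) = ln n / ln 14. The ratio is (ln n / ln 23) · (ln 14 / ln n) = ln 14 / ln 23, a constant independent of n. So the limit is ln 14 / ln 23 = log_23(14).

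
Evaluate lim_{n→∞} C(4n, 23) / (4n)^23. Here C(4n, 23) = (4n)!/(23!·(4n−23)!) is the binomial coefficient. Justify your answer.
lim = 1/23! = 1/25852016738884976640000

With N = 4n → ∞: C(N, 23) / N^23 = [N(N−1)…(N−22)] / (23! · N^23) = (1/23!) · 1 · (1 − 1/(4n)) · … · (1 − 22/(4n)). Each factor → 1 as N → ∞, so the limit is 1/23! = 1/25852016738884976640000.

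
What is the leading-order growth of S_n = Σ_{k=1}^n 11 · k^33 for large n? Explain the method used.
S_n ~ 11 · n^34 / 34

By integral comparison (Euler-Maclaurin), Σ_{k=1}^n 11 · k^33 = 11 · ∫_0^n x^33 dx + O(n^33) = 11 · n^34/34 + O(n^33). (Equivalently, Faulhaber's formula gives the same leading term.)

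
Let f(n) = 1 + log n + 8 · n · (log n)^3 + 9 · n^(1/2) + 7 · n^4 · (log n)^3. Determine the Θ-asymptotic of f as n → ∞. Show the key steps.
f(n) ∈ Θ(n^4 · (log n)^3)

Compare the terms by growth order. For large n, n^a · (log n)^b dominates n^a' · (log n)^b' iff a > a', or (a = a' and b > b'). Ranking the 5 terms shows the dominant one is 7 · n^4 · (log n)^3. Hence f(n) ∈ Θ(n^4 · (log n)^3).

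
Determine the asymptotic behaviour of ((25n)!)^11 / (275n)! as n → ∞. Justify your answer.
((25n)!)^11/(275n)! ~ ((2π·25n)^(10/2) / sqrt(11)) · 11^(−11·25n)  →  0

Write N = 25n. Stirling: N! ~ sqrt(2π N)(N/e)^N and (11N)! ~ sqrt(2π·11N)·(11N/e)^(11N).
  (N!)^11/(11N)! ~ (2π N)^(11/2) (N/e)^(11N) / [sqrt(2π·11N) (11N/e)^(11N)]
     = (2π N)^(11/2) / sqrt(2π·11N) · (N/(11N))^(11N)
     = (2π N)^((11−1)/2) / sqrt(11) · 11^(−11N).
Since 11^11 > 1, the factor 11^(−11N) decays exponentially, so the ratio → 0. Substituting N = 25n gives the stated form.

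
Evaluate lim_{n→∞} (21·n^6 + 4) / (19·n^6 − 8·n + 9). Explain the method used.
lim = 21/19

For large n the leading n^6 terms dominate both numerator and denominator. Dividing top and bottom by n^6, every other term tends to 0, leaving 21/19.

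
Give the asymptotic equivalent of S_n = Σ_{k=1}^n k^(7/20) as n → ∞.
S_n ~ (20/27) · n^(27/20)

Integral comparison: Σ_{k=1}^n k^(7/20) = ∫_0^n x^(7/20) dx + O(n^(7/20)). The integral is n^(1 + 7/20) / (1 + 7/20) = n^((7+20)/20) / ((7+20)/20) = (20/27) · n^(27/20).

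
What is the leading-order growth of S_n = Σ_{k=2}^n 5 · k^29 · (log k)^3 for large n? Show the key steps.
S_n ~ n^30 · (log n)^3 / 6

By integral comparison, S_n = ∫_1^n 5 · x^29 · (log x)^3 dx + O(n^29 · (log n)^3). For the integral, the leading term of ∫_1^n x^29 (log x)^3 dx is n^30/30 · (log n)^3 (by repeated integration by parts; each step lowers the log-exponent and produces a relatively O(1/log n) correction). Hence S_n ~ n^30 · (log n)^3 / 6.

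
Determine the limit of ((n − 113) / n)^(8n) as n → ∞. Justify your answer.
lim = e^(−904)

Rewrite as (1 − 113/n)^(8n). By the standard limit (1 + x/n)^n → e^x, we have (1 − 113/n)^n → e^(−113), and raising to the 8th power gives e^(−904).
More precisely, ln[(1 − 113/n)^(8n)] = 8n · ln(1 − 113/n) = 8n · (-113/n + O(1/n^2)) = -904 + O(1/n) → -904.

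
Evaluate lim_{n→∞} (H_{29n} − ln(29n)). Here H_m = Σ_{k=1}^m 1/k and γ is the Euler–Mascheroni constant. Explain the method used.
lim = γ

By Euler-Maclaurin, H_m = ln m + γ + O(1/m). So
  H_{29n} − ln(29n) = ln(29n) + γ − ln(29n) + O(1/n)
                       = ln(29/29) + γ + O(1/n).
Hence the limit is γ (since ln 1 = 0).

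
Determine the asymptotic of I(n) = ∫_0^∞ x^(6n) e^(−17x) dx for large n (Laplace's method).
I(n) ~ (sqrt(2π·6n) / 17) · (6n/(17e))^(6n)

Write the integrand as exp(6n ln x − 17x) and set f(x) = 6n ln x − 17x. Then f'(x) = 6n/x − 17 = 0 at x* = 6n/17, and f''(x*) = −6n/x*^2 = −17^2/(6n). Laplace's method (interior maximum) gives
  I(n) ~ e^(f(x*)) · sqrt(2π / |f''(x*)|)
        = exp(6n ln(6n/17) − 6n) · sqrt(2π · 6n / 17^2)
        = (6n/17)^(6n) e^(−6n) · sqrt(2π·6n) / 17
        = (sqrt(2π·6n) / 17) · (6n/(17e))^(6n).
This matches Γ(6n+1)/17^(6n+1) with Stirling applied to Γ.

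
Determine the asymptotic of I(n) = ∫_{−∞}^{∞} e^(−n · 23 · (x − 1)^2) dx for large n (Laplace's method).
I(n) = sqrt(π/(23n))

Here φ(x) = 23 · (x − 1)^2 has its unique minimum at x* = 1 with φ(x*) = 0 and φ''(x*) = 46. Laplace's method gives
  I(n) ~ e^(−n φ(x*)) · sqrt(2π / (n · φ''(x*))) = sqrt(2π / (46n)) = sqrt(π/(23n)).
This is exact: substituting u = (x − 1)·sqrt(23n) gives I(n) = (1/sqrt(23n)) ∫_{−∞}^{∞} e^(−u^2) du = sqrt(π/(23n)).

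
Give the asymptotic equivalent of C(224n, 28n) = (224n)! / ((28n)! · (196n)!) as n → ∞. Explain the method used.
C(224n, 28n) ~ (16777216/823543)^(28n) · sqrt(4/(7π·28n))

Write N = 28n. Apply Stirling to each factorial:
  (8N)! ~ sqrt(2π·8N) · (8N/e)^(8N),
  N! ~ sqrt(2π N) · (N/e)^N,
  (7N)! ~ sqrt(2π·7N) · (7N/e)^(7N).
The exponential factors combine to (8N)^(8N) / (N^N · (7N)^(7N)) = 8^(8N)/7^(7N) = (8^8/7^7)^N = (16777216/823543)^N.
The square-root prefactors combine to sqrt(2π·8N) / (sqrt(2π N)·sqrt(2π·7N)) = sqrt(8 / (2π·7·N)) = sqrt(4/(7π·28n)).
Substituting N = 28n: C(224n, 28n) ~ (16777216/823543)^(28n) · sqrt(4/(7π·28n)).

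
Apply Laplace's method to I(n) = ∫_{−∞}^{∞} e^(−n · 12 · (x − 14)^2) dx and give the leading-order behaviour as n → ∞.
I(n) = sqrt(π/(12n))

Here φ(x) = 12 · (x − 14)^2 has its unique minimum at x* = 14 with φ(x*) = 0 and φ''(x*) = 24. Laplace's method gives
  I(n) ~ e^(−n φ(x*)) · sqrt(2π / (n · φ''(x*))) = sqrt(2π / (24n)) = sqrt(π/(12n)).
This is exact: substituting u = (x − 14)·sqrt(12n) gives I(n) = (1/sqrt(12n)) ∫_{−∞}^{∞} e^(−u^2) du = sqrt(π/(12n)).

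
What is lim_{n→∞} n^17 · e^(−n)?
lim = 0

Exponentials with base > 1 dominate every fixed polynomial: for any fixed c, n^c / e^n → 0 as n → ∞ (e.g. by the ratio test, or since e^n grows faster than any power of n). Hence n^17 · e^(−n) = n^17 / e^n → 0.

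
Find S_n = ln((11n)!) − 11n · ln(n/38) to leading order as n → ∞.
S_n ~ 11n · (ln 418 − 1) + O(ln n)

Stirling: ln((11n)!) = 11n ln(11n) − 11n + O(ln n).
  S_n = 11n ln(11n) − 11n − 11n ln(n/38) + O(ln n)
      = 11n ln(11n) − 11n ln n + 11n ln 38 − 11n + O(ln n)
      = 11n ln 11 + 11n ln 38 − 11n + O(ln n)
      = 11n (ln 418 − 1) + O(ln n).
Numerically ln(418) − 1 ≈ 5.0355.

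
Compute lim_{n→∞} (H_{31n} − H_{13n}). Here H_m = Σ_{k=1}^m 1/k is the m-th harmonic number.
lim = ln(31/13)

Euler-Maclaurin gives H_m = ln m + γ + 1/(2m) + O(1/m^2). The γ and O(1/m) terms cancel in the difference:
  H_{31n} − H_{13n} = ln(31n) − ln(13n) + O(1/n) = ln(31/13) + O(1/n).
Hence the limit is ln(31/13).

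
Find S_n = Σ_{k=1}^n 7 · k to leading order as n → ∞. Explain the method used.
S_n ~ 7 · n^2 / 2

By integral comparison (Euler-Maclaurin), Σ_{k=1}^n 7 · k = 7 · ∫_0^n x^1 dx + O(n) = 7 · n^2/2 + O(n). (Equivalently, Faulhaber's formula gives the same leading term.)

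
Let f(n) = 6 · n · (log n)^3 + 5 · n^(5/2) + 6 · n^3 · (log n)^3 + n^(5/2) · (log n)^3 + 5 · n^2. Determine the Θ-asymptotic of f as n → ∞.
f(n) ∈ Θ(n^3 · (log n)^3)

Compare the terms by growth order. For large n, n^a · (log n)^b dominates n^a' · (log n)^b' iff a > a', or (a = a' and b > b'). Ranking the 5 terms shows the dominant one is 6 · n^3 · (log n)^3. Hence f(n) ∈ Θ(n^3 · (log n)^3).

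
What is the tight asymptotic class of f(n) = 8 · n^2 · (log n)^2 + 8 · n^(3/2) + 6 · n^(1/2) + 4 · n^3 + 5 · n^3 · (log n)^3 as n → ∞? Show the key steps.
f(n) ∈ Θ(n^3 · (log n)^3)

Compare the terms by growth order. For large n, n^a · (log n)^b dominates n^a' · (log n)^b' iff a > a', or (a = a' and b > b'). Ranking the 5 terms shows the dominant one is 5 · n^3 · (log n)^3. Hence f(n) ∈ Θ(n^3 · (log n)^3).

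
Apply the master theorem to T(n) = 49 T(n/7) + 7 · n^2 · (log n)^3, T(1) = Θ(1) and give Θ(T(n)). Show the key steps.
T(n) = Θ(n^2 · (log n)^4)

Here log_7 49 = 2 and f(n) = 7 · n^2 · (log n)^3 = Θ(n^(log_7 49) · (log n)^3). This is the extended Case 2 of the master theorem (f matches the critical exponent up to log factors), giving T(n) = Θ(n^(log_7 49) · (log n)^(3+1)) = Θ(n^2 · (log n)^4).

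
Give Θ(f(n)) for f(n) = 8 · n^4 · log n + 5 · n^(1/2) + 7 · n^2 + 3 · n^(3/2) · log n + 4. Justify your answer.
f(n) ∈ Θ(n^4 · log n)

Compare the terms by growth order. For large n, n^a · (log n)^b dominates n^a' · (log n)^b' iff a > a', or (a = a' and b > b'). Ranking the 5 terms shows the dominant one is 8 · n^4 · log n. Hence f(n) ∈ Θ(n^4 · log n).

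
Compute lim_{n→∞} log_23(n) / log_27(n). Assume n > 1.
lim = ln(27) / ln(23) = log_23(27)

Change of base: log_23(n) = ln n / ln 23 and log_27(n) = ln n / ln 27. The ratio is (ln n / ln 23) · (ln 27 / ln n) = ln 27 / ln 23, a constant independent of n. So the limit is ln 27 / ln 23 = log_23(27).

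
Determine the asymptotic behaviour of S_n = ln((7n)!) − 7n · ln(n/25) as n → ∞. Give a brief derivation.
S_n ~ 7n · (ln 175 − 1) + O(ln n)

Stirling: ln((7n)!) = 7n ln(7n) − 7n + O(ln n).
  S_n = 7n ln(7n) − 7n − 7n ln(n/25) + O(ln n)
      = 7n ln(7n) − 7n ln n + 7n ln 25 − 7n + O(ln n)
      = 7n ln 7 + 7n ln 25 − 7n + O(ln n)
      = 7n (ln 175 − 1) + O(ln n).
Numerically ln(175) − 1 ≈ 4.1648.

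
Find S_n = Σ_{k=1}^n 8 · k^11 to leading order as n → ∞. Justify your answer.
S_n ~ 2 · n^12 / 3

By integral comparison (Euler-Maclaurin), Σ_{k=1}^n 8 · k^11 = 8 · ∫_0^n x^11 dx + O(n^11) = 8 · n^12/12 = 2 · n^12 / 3 + O(n^11). (Equivalently, Faulhaber's formula gives the same leading term.)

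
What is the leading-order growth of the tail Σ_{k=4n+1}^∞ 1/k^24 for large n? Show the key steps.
Σ_{k>4n} 1/k^24 ~ 1/(23 · (4n)^23)

Compare to the integral: ∫_{4n}^∞ x^(−24) dx = [−x^(−23)/23]_{4n}^∞ = 1/((24−1)·(4n)^23). Euler-Maclaurin then gives
  Σ_{k>4n} 1/k^24 = ∫_{4n}^∞ dx/x^24 − 1/(2·(4n)^24) + O(1/(4n)^25).
(Equivalently this is ζ(24) − Σ_{k≤4n} 1/k^24.)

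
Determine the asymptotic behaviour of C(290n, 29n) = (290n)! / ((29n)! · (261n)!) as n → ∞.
C(290n, 29n) ~ (10000000000/387420489)^(29n) · sqrt(5/(9π·29n))

Write N = 29n. Apply Stirling to each factorial:
  (10N)! ~ sqrt(2π·10N) · (10N/e)^(10N),
  N! ~ sqrt(2π N) · (N/e)^N,
  (9N)! ~ sqrt(2π·9N) · (9N/e)^(9N).
The exponential factors combine to (10N)^(10N) / (N^N · (9N)^(9N)) = 10^(10N)/9^(9N) = (10^10/9^9)^N = (10000000000/387420489)^N.
The square-root prefactors combine to sqrt(2π·10N) / (sqrt(2π N)·sqrt(2π·9N)) = sqrt(10 / (2π·9·N)) = sqrt(5/(9π·29n)).
Substituting N = 29n: C(290n, 29n) ~ (10000000000/387420489)^(29n) · sqrt(5/(9π·29n)).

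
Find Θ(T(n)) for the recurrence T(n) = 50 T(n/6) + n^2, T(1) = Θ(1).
T(n) = Θ(n^(log_6 50))

Master theorem: compare f(n) = n^2 to n^(log_6 50) where log_6 50 ≈ 2.183. Since 2 < log_6 50, we have f(n) = O(n^(log_6 50 − ε)) for some ε > 0 — Case 1. Hence T(n) = Θ(n^(log_6 50)).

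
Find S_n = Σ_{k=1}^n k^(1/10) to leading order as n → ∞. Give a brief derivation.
S_n ~ (10/11) · n^(11/10)

Integral comparison: Σ_{k=1}^n k^(1/10) = ∫_0^n x^(1/10) dx + O(n^(1/10)). The integral is n^(1 + 1/10) / (1 + 1/10) = n^((1+10)/10) / ((1+10)/10) = (10/11) · n^(11/10).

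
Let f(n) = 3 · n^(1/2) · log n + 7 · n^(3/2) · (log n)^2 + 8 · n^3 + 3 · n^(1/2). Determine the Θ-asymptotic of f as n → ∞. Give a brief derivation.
f(n) ∈ Θ(n^3)

Compare the terms by growth order. For large n, n^a · (log n)^b dominates n^a' · (log n)^b' iff a > a', or (a = a' and b > b'). Ranking the 4 terms shows the dominant one is 8 · n^3. Hence f(n) ∈ Θ(n^3).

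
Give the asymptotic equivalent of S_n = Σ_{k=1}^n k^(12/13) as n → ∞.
S_n ~ (13/25) · n^(25/13)

Integral comparison: Σ_{k=1}^n k^(12/13) = ∫_0^n x^(12/13) dx + O(n^(12/13)). The integral is n^(1 + 12/13) / (1 + 12/13) = n^((12+13)/13) / ((12+13)/13) = (13/25) · n^(25/13).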